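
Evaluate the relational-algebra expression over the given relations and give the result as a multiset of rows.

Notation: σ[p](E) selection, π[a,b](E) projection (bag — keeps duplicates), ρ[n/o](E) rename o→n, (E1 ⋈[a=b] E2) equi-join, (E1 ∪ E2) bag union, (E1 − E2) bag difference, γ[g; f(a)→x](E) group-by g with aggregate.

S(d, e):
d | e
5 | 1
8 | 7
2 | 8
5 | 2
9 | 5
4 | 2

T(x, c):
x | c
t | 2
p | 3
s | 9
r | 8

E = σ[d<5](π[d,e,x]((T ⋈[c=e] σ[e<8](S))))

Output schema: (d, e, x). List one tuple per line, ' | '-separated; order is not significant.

Subexpression sizes:
  T → 4
  S → 6
  σ[e<8](S) → 5
  (T ⋈[c=e] σ[e<8](S)) → 2
  π[d,e,x]((T ⋈[c=e] σ[e<8](S))) → 2
  σ[d<5](π[d,e,x]((T ⋈[c=e] σ[e<8](S)))) → 1

== RESULT ==
d | e | x
4 | 2 | t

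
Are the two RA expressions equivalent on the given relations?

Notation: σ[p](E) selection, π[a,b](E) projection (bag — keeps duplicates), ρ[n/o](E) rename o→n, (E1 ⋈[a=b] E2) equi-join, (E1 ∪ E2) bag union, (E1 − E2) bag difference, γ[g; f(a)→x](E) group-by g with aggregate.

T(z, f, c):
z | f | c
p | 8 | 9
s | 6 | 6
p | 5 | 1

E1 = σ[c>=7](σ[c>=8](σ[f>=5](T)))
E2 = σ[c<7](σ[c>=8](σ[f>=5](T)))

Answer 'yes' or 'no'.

E1 per-node cardinality:
  T → 3
  σ[f>=5](T) → 3
  σ[c>=8](σ[f>=5](T)) → 1
  σ[c>=7](σ[c>=8](σ[f>=5](T))) → 1
E2 per-node cardinality:
  T → 3
  σ[f>=5](T) → 3
  σ[c>=8](σ[f>=5](T)) → 1
  σ[c<7](σ[c>=8](σ[f>=5](T))) → 0

E1 result:
z | f | c
p | 8 | 9
E2 result:
z | f | c
(0 rows)
Witness: ('p', 8, 9) appears 1× in E1 but 0× in E2.

no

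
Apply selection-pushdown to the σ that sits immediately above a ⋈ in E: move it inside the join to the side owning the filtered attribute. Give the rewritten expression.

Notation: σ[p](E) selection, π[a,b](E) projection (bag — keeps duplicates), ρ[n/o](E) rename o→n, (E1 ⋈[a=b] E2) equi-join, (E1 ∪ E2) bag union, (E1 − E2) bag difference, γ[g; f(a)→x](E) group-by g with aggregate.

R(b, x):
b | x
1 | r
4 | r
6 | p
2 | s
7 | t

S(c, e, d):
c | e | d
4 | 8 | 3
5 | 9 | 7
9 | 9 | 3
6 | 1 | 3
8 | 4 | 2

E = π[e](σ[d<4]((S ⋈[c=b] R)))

σ filters on d, owned by the left side.
E' = π[e]((σ[d<4](S) ⋈[c=b] R))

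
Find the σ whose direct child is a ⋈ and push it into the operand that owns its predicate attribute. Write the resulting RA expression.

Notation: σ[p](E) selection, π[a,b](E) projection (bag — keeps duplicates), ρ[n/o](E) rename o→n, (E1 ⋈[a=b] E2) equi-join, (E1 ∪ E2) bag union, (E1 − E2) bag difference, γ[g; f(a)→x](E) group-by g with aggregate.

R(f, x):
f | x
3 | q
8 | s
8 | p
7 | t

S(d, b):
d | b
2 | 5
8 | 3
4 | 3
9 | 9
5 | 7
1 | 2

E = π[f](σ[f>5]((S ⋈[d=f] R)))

σ filters on f, owned by the right side.
E' = π[f]((S ⋈[d=f] σ[f>5](R)))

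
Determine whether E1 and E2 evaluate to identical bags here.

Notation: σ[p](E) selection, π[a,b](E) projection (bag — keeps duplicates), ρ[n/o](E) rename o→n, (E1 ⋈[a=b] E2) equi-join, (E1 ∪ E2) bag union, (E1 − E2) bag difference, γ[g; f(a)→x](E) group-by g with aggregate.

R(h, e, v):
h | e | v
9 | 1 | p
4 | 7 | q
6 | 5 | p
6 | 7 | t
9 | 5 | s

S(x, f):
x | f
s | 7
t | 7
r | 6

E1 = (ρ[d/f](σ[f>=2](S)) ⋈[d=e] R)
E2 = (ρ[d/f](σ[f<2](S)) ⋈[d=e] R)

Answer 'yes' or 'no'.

E1 row counts bottom-up:
  S → 3
  σ[f>=2](S) → 3
  ρ[d/f](σ[f>=2](S)) → 3
  R → 5
  (ρ[d/f](σ[f>=2](S)) ⋈[d=e] R) → 4
E2 row counts bottom-up:
  S → 3
  σ[f<2](S) → 0
  ρ[d/f](σ[f<2](S)) → 0
  R → 5
  (ρ[d/f](σ[f<2](S)) ⋈[d=e] R) → 0

E1 result:
x | d | h | e | v
s | 7 | 4 | 7 | q
s | 7 | 6 | 7 | t
t | 7 | 4 | 7 | q
t | 7 | 6 | 7 | t
E2 result:
x | d | h | e | v
(0 rows)
Witness: ('s', 7, 4, 7, 'q') appears 1× in E1 but 0× in E2.

no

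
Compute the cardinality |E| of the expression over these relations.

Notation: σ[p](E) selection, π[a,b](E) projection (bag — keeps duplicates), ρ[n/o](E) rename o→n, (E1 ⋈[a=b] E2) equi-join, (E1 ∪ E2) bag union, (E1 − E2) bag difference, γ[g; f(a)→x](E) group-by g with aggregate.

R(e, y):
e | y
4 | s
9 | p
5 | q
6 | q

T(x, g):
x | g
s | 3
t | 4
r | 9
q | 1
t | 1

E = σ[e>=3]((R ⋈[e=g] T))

Stepwise |·|:
  R → 4
  T → 5
  (R ⋈[e=g] T) → 2
  σ[e>=3]((R ⋈[e=g] T)) → 2

|E| = 2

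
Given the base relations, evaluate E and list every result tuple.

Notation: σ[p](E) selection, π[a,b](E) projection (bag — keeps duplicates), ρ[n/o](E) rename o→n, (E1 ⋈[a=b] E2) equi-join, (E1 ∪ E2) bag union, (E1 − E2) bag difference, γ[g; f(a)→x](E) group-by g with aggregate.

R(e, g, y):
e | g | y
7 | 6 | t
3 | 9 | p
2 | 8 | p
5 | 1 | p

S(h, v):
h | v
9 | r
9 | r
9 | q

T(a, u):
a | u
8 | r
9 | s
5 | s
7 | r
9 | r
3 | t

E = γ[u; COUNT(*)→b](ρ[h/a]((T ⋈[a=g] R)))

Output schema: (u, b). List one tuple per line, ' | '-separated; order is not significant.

Row counts bottom-up:
  T → 6
  R → 4
  (T ⋈[a=g] R) → 3
  ρ[h/a]((T ⋈[a=g] R)) → 3
  γ[u; COUNT(*)→b](ρ[h/a]((T ⋈[a=g] R))) → 2

== RESULT ==
u | b
r | 2
s | 1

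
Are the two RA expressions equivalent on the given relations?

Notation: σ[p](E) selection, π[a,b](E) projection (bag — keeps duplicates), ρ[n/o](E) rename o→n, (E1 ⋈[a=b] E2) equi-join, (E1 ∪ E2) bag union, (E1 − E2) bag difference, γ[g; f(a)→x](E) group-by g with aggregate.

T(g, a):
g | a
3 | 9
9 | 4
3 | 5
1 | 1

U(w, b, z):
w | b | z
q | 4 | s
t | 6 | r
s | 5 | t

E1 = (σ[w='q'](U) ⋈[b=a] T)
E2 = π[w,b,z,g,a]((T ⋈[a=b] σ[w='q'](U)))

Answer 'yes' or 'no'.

E1 per-node cardinality:
  U → 3
  σ[w='q'](U) → 1
  T → 4
  (σ[w='q'](U) ⋈[b=a] T) → 1
E2 per-node cardinality:
  T → 4
  U → 3
  σ[w='q'](U) → 1
  (T ⋈[a=b] σ[w='q'](U)) → 1
  π[w,b,z,g,a]((T ⋈[a=b] σ[w='q'](U))) → 1

E1 and E2 produce the same multiset:
w | b | z | g | a
q | 4 | s | 9 | 4

yes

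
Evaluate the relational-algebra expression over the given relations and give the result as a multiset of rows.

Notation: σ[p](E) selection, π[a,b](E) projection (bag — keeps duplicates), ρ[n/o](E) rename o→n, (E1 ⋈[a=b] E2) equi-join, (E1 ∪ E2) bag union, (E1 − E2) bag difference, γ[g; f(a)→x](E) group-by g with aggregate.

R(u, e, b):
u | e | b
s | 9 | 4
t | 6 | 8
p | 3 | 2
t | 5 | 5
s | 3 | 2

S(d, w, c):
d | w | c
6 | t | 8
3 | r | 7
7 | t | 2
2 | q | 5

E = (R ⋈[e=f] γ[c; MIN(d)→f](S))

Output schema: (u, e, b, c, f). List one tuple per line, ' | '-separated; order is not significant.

Stepwise |·|:
  R → 5
  S → 4
  γ[c; MIN(d)→f](S) → 4
  (R ⋈[e=f] γ[c; MIN(d)→f](S)) → 3

== RESULT ==
u | e | b | c | f
p | 3 | 2 | 7 | 3
s | 3 | 2 | 7 | 3
t | 6 | 8 | 8 | 6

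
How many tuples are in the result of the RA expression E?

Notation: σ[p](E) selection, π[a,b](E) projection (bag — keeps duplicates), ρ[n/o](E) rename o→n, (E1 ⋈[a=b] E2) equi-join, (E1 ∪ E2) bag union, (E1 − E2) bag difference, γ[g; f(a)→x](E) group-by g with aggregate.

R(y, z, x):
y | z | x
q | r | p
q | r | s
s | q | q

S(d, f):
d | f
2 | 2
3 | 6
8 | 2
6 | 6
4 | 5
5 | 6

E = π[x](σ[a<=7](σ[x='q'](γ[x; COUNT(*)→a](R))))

Stepwise |·|:
  R → 3
  γ[x; COUNT(*)→a](R) → 3
  σ[x='q'](γ[x; COUNT(*)→a](R)) → 1
  σ[a<=7](σ[x='q'](γ[x; COUNT(*)→a](R))) → 1
  π[x](σ[a<=7](σ[x='q'](γ[x; COUNT(*)→a](R)))) → 1

|E| = 1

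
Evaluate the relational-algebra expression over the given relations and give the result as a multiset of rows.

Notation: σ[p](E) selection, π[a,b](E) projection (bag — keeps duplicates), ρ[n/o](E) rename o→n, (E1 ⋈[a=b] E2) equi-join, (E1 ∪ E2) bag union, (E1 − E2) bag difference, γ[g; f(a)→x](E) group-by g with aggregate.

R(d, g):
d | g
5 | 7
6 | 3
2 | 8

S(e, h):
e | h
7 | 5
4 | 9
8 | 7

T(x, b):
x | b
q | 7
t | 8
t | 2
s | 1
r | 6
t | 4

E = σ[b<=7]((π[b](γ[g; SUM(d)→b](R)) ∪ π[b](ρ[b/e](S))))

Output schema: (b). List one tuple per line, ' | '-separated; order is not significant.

Row counts bottom-up:
  R → 3
  γ[g; SUM(d)→b](R) → 3
  π[b](γ[g; SUM(d)→b](R)) → 3
  S → 3
  ρ[b/e](S) → 3
  π[b](ρ[b/e](S)) → 3
  (π[b](γ[g; SUM(d)→b](R)) ∪ π[b](ρ[b/e](S))) → 6
  σ[b<=7]((π[b](γ[g; SUM(d)→b](R)) ∪ π[b](ρ[b/e](S)))) → 5

== RESULT ==
b
2
4
5
6
7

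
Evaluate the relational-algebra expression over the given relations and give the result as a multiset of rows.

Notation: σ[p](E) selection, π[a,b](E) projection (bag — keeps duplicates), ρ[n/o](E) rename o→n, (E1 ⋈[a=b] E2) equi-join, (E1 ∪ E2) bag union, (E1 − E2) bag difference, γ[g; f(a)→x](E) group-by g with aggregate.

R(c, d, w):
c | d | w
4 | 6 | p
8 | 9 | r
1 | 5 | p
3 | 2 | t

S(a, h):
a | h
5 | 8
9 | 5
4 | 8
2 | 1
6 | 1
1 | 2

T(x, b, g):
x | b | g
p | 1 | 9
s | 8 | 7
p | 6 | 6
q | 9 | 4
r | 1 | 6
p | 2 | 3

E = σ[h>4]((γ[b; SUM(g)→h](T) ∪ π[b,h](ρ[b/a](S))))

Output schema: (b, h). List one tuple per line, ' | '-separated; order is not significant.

Row counts bottom-up:
  T → 6
  γ[b; SUM(g)→h](T) → 5
  S → 6
  ρ[b/a](S) → 6
  π[b,h](ρ[b/a](S)) → 6
  (γ[b; SUM(g)→h](T) ∪ π[b,h](ρ[b/a](S))) → 11
  σ[h>4]((γ[b; SUM(g)→h](T) ∪ π[b,h](ρ[b/a](S)))) → 6

== RESULT ==
b | h
1 | 15
4 | 8
5 | 8
6 | 6
8 | 7
9 | 5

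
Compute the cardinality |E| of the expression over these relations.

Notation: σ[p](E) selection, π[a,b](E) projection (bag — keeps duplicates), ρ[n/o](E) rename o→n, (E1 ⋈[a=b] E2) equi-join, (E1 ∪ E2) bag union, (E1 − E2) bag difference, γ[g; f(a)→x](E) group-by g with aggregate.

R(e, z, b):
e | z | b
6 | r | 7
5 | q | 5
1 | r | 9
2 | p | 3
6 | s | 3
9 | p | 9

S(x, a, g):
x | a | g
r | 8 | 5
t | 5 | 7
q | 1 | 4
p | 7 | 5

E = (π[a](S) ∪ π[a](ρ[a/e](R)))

Stepwise |·|:
  S → 4
  π[a](S) → 4
  R → 6
  ρ[a/e](R) → 6
  π[a](ρ[a/e](R)) → 6
  (π[a](S) ∪ π[a](ρ[a/e](R))) → 10

|E| = 10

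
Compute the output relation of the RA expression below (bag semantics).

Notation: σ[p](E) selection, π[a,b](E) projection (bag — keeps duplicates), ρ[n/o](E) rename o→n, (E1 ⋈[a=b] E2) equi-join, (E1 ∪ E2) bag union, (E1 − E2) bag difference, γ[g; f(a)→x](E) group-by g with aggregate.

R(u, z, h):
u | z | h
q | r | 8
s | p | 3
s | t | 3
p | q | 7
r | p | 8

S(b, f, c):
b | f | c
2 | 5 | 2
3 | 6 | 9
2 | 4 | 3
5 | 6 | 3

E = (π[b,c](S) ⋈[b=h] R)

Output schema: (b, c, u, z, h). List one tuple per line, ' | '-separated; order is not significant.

Per-node cardinality:
  S → 4
  π[b,c](S) → 4
  R → 5
  (π[b,c](S) ⋈[b=h] R) → 2

== RESULT ==
b | c | u | z | h
3 | 9 | s | p | 3
3 | 9 | s | t | 3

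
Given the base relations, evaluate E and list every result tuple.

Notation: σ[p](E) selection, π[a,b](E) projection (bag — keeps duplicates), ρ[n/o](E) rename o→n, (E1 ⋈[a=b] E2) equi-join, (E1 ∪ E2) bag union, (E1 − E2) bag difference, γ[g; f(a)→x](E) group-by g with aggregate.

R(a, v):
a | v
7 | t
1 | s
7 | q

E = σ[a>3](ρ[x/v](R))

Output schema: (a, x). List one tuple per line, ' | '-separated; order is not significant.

Subexpression sizes:
  R → 3
  ρ[x/v](R) → 3
  σ[a>3](ρ[x/v](R)) → 2

== RESULT ==
a | x
7 | q
7 | t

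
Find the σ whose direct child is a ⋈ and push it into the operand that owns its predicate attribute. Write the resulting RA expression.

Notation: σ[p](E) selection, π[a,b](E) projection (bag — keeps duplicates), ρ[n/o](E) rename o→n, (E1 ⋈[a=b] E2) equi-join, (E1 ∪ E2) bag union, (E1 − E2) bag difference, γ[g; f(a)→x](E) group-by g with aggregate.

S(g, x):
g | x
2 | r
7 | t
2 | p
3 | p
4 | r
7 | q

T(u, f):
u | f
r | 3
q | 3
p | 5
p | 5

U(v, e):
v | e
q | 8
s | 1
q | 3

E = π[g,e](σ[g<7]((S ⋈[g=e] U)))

σ filters on g, owned by the left side.
E' = π[g,e]((σ[g<7](S) ⋈[g=e] U))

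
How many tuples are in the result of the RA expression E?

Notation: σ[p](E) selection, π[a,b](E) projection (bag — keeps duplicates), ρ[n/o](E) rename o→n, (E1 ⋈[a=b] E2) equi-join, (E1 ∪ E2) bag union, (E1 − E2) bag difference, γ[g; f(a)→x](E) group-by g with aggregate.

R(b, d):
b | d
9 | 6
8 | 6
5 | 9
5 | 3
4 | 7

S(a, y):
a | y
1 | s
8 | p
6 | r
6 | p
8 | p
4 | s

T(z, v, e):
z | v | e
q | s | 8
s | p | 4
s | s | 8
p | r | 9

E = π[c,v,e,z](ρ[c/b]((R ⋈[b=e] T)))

Subexpression sizes:
  R → 5
  T → 4
  (R ⋈[b=e] T) → 4
  ρ[c/b]((R ⋈[b=e] T)) → 4
  π[c,v,e,z](ρ[c/b]((R ⋈[b=e] T))) → 4

|E| = 4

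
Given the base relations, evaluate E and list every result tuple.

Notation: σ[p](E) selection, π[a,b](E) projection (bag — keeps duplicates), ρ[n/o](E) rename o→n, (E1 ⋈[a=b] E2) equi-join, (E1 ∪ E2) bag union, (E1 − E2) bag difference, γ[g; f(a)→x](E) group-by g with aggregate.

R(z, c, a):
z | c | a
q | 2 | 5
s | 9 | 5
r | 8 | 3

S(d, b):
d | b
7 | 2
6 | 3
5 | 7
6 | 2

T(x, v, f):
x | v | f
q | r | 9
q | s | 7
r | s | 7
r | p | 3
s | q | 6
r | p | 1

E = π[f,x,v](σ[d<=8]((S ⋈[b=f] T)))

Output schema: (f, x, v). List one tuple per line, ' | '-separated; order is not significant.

Stepwise |·|:
  S → 4
  T → 6
  (S ⋈[b=f] T) → 3
  σ[d<=8]((S ⋈[b=f] T)) → 3
  π[f,x,v](σ[d<=8]((S ⋈[b=f] T))) → 3

== RESULT ==
f | x | v
3 | r | p
7 | q | s
7 | r | s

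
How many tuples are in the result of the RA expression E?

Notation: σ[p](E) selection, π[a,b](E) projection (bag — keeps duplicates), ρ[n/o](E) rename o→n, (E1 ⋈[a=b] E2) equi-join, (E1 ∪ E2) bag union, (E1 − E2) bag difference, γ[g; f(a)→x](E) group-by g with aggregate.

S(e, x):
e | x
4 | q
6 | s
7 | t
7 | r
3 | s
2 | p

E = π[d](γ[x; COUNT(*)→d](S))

Stepwise |·|:
  S → 6
  γ[x; COUNT(*)→d](S) → 5
  π[d](γ[x; COUNT(*)→d](S)) → 5

|E| = 5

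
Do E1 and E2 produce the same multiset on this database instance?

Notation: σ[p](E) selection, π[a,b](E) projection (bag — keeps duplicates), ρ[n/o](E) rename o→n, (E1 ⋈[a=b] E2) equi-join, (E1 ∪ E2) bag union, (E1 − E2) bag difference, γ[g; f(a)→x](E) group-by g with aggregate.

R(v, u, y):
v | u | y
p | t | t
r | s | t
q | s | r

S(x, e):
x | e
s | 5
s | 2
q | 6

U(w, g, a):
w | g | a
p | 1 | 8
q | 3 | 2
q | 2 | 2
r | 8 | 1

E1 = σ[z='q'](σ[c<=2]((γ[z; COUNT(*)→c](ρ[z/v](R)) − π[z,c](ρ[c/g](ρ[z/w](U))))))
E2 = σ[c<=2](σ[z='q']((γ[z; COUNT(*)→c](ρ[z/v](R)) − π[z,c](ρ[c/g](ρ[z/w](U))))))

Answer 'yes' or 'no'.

E1 subexpression sizes:
  R → 3
  ρ[z/v](R) → 3
  γ[z; COUNT(*)→c](ρ[z/v](R)) → 3
  U → 4
  ρ[z/w](U) → 4
  ρ[c/g](ρ[z/w](U)) → 4
  π[z,c](ρ[c/g](ρ[z/w](U))) → 4
  (γ[z; COUNT(*)→c](ρ[z/v](R)) − π[z,c](ρ[c/g](ρ[z/w](U)))) → 2
  σ[c<=2]((γ[z; COUNT(*)→c](ρ[z/v](R)) − π[z,c](ρ[c/g](ρ[z/w](U))))) → 2
  σ[z='q'](σ[c<=2]((γ[z; COUNT(*)→c](ρ[z/v](R)) − π[z,c](ρ[c/g](ρ[z/w](U)))))) → 1
E2 subexpression sizes:
  R → 3
  ρ[z/v](R) → 3
  γ[z; COUNT(*)→c](ρ[z/v](R)) → 3
  U → 4
  ρ[z/w](U) → 4
  ρ[c/g](ρ[z/w](U)) → 4
  π[z,c](ρ[c/g](ρ[z/w](U))) → 4
  (γ[z; COUNT(*)→c](ρ[z/v](R)) − π[z,c](ρ[c/g](ρ[z/w](U)))) → 2
  σ[z='q']((γ[z; COUNT(*)→c](ρ[z/v](R)) − π[z,c](ρ[c/g](ρ[z/w](U))))) → 1
  σ[c<=2](σ[z='q']((γ[z; COUNT(*)→c](ρ[z/v](R)) − π[z,c](ρ[c/g](ρ[z/w](U)))))) → 1

E1 and E2 produce the same multiset:
z | c
q | 1

yes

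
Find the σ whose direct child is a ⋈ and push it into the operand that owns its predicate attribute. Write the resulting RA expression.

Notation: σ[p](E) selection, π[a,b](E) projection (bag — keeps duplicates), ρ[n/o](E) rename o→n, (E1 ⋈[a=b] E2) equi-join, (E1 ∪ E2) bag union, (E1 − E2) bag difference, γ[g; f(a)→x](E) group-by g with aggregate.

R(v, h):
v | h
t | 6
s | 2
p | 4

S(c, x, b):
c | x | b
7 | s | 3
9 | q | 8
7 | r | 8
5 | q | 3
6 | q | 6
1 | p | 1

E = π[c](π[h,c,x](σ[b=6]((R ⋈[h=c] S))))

σ filters on b, owned by the right side.
E' = π[c](π[h,c,x]((R ⋈[h=c] σ[b=6](S))))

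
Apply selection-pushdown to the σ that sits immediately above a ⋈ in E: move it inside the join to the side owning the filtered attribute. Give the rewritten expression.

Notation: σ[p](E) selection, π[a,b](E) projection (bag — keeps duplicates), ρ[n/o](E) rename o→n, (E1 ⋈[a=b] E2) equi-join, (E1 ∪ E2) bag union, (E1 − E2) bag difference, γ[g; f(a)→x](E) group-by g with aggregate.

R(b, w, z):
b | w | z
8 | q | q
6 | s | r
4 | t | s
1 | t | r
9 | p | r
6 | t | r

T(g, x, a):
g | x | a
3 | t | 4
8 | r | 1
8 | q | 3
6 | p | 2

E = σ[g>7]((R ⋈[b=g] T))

σ filters on g, owned by the right side.
E' = (R ⋈[b=g] σ[g>7](T))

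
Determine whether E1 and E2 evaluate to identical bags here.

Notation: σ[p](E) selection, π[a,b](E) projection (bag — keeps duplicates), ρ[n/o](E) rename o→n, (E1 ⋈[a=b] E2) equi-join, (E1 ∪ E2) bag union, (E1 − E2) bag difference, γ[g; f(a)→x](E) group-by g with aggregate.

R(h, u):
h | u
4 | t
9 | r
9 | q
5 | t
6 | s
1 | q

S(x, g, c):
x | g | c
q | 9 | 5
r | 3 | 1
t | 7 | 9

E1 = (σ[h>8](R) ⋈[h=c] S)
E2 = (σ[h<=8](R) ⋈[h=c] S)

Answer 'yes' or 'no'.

E1 subexpression sizes:
  R → 6
  σ[h>8](R) → 2
  S → 3
  (σ[h>8](R) ⋈[h=c] S) → 2
E2 subexpression sizes:
  R → 6
  σ[h<=8](R) → 4
  S → 3
  (σ[h<=8](R) ⋈[h=c] S) → 2

E1 result:
h | u | x | g | c
9 | q | t | 7 | 9
9 | r | t | 7 | 9
E2 result:
h | u | x | g | c
1 | q | r | 3 | 1
5 | t | q | 9 | 5
Witness: (1, 'q', 'r', 3, 1) appears 0× in E1 but 1× in E2.

no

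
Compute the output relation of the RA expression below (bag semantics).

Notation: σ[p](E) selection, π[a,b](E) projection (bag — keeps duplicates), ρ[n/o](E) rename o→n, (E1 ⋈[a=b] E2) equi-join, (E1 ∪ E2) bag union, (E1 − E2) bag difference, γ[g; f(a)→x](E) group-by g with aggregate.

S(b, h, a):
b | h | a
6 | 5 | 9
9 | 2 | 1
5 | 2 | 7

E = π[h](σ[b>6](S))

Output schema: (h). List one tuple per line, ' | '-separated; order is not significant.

Stepwise |·|:
  S → 3
  σ[b>6](S) → 1
  π[h](σ[b>6](S)) → 1

== RESULT ==
h
2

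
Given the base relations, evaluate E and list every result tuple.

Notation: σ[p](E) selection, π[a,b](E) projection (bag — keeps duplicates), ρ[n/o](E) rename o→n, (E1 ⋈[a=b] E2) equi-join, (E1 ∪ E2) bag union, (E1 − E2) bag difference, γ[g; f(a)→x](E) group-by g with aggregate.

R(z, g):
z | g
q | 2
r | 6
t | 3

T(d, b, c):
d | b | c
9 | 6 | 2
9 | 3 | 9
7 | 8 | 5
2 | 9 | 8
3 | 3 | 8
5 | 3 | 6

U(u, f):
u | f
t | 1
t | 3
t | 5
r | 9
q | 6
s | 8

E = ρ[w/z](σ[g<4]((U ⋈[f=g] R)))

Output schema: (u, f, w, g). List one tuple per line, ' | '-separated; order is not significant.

Stepwise |·|:
  U → 6
  R → 3
  (U ⋈[f=g] R) → 2
  σ[g<4]((U ⋈[f=g] R)) → 1
  ρ[w/z](σ[g<4]((U ⋈[f=g] R))) → 1

== RESULT ==
u | f | w | g
t | 3 | t | 3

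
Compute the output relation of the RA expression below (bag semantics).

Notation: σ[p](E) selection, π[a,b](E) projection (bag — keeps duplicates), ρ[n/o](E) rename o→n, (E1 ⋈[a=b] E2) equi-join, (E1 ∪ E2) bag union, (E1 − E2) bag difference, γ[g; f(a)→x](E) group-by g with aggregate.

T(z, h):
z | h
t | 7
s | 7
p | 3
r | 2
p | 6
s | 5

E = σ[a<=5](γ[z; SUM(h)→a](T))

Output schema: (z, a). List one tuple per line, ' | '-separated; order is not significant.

Per-node cardinality:
  T → 6
  γ[z; SUM(h)→a](T) → 4
  σ[a<=5](γ[z; SUM(h)→a](T)) → 1

== RESULT ==
z | a
r | 2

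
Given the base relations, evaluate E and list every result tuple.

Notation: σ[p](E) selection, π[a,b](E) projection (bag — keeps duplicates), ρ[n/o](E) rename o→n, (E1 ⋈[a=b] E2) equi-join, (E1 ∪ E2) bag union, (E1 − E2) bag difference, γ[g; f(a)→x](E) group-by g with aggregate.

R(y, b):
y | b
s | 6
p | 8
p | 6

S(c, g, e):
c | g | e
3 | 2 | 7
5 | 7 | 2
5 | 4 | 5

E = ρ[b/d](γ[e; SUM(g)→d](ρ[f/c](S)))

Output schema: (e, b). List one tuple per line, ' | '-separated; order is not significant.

Subexpression sizes:
  S → 3
  ρ[f/c](S) → 3
  γ[e; SUM(g)→d](ρ[f/c](S)) → 3
  ρ[b/d](γ[e; SUM(g)→d](ρ[f/c](S))) → 3

== RESULT ==
e | b
2 | 7
5 | 4
7 | 2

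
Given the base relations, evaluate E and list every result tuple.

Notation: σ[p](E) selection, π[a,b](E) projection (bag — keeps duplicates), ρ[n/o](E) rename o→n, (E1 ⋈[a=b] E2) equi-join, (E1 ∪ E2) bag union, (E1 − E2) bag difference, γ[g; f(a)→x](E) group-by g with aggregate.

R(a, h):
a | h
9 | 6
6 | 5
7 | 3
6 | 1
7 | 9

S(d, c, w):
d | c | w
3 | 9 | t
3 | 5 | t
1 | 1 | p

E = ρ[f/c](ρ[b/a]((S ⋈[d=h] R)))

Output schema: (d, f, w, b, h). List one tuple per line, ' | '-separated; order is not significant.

Per-node cardinality:
  S → 3
  R → 5
  (S ⋈[d=h] R) → 3
  ρ[b/a]((S ⋈[d=h] R)) → 3
  ρ[f/c](ρ[b/a]((S ⋈[d=h] R))) → 3

== RESULT ==
d | f | w | b | h
1 | 1 | p | 6 | 1
3 | 5 | t | 7 | 3
3 | 9 | t | 7 | 3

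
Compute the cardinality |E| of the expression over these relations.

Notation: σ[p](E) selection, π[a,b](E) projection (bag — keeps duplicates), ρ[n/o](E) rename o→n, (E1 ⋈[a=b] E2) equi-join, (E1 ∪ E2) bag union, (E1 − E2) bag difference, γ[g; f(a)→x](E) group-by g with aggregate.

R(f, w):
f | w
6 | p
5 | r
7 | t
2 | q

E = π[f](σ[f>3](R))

Per-node cardinality:
  R → 4
  σ[f>3](R) → 3
  π[f](σ[f>3](R)) → 3

|E| = 3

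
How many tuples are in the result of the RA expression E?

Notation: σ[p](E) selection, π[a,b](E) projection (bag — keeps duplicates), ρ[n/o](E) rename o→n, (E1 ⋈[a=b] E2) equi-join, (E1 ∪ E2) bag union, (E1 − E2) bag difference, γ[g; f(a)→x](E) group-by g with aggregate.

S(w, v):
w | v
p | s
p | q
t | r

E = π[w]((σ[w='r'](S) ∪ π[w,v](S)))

Row counts bottom-up:
  S → 3
  σ[w='r'](S) → 0
  S → 3
  π[w,v](S) → 3
  (σ[w='r'](S) ∪ π[w,v](S)) → 3
  π[w]((σ[w='r'](S) ∪ π[w,v](S))) → 3

|E| = 3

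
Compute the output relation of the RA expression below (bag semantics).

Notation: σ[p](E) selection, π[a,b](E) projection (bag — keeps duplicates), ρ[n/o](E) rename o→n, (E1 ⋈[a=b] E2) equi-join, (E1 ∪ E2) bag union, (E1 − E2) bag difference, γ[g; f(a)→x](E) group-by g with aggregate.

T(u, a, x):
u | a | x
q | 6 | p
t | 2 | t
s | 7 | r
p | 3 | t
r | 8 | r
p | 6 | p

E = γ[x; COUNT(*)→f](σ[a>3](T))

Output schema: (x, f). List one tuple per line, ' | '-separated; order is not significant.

Stepwise |·|:
  T → 6
  σ[a>3](T) → 4
  γ[x; COUNT(*)→f](σ[a>3](T)) → 2

== RESULT ==
x | f
p | 2
r | 2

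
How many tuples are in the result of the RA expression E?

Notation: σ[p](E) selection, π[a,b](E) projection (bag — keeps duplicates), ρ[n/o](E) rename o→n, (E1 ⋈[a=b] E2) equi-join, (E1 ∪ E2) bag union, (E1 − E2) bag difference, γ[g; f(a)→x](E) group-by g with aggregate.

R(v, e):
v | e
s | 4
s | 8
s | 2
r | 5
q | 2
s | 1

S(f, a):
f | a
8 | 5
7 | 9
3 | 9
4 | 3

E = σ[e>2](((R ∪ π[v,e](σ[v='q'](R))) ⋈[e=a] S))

Subexpression sizes:
  R → 6
  R → 6
  σ[v='q'](R) → 1
  π[v,e](σ[v='q'](R)) → 1
  (R ∪ π[v,e](σ[v='q'](R))) → 7
  S → 4
  ((R ∪ π[v,e](σ[v='q'](R))) ⋈[e=a] S) → 1
  σ[e>2](((R ∪ π[v,e](σ[v='q'](R))) ⋈[e=a] S)) → 1

|E| = 1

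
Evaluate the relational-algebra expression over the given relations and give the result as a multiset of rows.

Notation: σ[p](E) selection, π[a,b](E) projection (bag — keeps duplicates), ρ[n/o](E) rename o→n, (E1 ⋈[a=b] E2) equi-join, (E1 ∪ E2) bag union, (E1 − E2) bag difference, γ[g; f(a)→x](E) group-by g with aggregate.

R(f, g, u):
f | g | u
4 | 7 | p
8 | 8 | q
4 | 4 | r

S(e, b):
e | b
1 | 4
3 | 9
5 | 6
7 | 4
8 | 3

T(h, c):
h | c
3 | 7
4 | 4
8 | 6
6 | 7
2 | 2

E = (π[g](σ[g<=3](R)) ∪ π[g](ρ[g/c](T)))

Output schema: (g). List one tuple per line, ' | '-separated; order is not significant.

Row counts bottom-up:
  R → 3
  σ[g<=3](R) → 0
  π[g](σ[g<=3](R)) → 0
  T → 5
  ρ[g/c](T) → 5
  π[g](ρ[g/c](T)) → 5
  (π[g](σ[g<=3](R)) ∪ π[g](ρ[g/c](T))) → 5

== RESULT ==
g
2
4
6
7
7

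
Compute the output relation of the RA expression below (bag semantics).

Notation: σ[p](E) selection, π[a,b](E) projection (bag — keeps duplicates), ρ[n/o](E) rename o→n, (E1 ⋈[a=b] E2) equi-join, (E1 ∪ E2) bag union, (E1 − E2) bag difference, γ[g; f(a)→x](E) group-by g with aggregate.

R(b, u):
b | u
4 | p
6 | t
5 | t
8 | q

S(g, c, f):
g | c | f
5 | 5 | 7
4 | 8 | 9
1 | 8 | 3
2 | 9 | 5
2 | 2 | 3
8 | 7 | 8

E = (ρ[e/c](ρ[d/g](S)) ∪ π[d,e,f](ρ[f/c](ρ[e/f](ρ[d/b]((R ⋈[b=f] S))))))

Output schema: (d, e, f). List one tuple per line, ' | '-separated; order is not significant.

Stepwise |·|:
  S → 6
  ρ[d/g](S) → 6
  ρ[e/c](ρ[d/g](S)) → 6
  R → 4
  S → 6
  (R ⋈[b=f] S) → 2
  ρ[d/b]((R ⋈[b=f] S)) → 2
  ρ[e/f](ρ[d/b]((R ⋈[b=f] S))) → 2
  ρ[f/c](ρ[e/f](ρ[d/b]((R ⋈[b=f] S)))) → 2
  π[d,e,f](ρ[f/c](ρ[e/f](ρ[d/b]((R ⋈[b=f] S))))) → 2
  (ρ[e/c](ρ[d/g](S)) ∪ π[d,e,f](ρ[f/c](ρ[e/f](ρ[d/b]((R ⋈[b=f] S)))))) → 8

== RESULT ==
d | e | f
1 | 8 | 3
2 | 2 | 3
2 | 9 | 5
4 | 8 | 9
5 | 5 | 7
5 | 5 | 9
8 | 7 | 8
8 | 8 | 7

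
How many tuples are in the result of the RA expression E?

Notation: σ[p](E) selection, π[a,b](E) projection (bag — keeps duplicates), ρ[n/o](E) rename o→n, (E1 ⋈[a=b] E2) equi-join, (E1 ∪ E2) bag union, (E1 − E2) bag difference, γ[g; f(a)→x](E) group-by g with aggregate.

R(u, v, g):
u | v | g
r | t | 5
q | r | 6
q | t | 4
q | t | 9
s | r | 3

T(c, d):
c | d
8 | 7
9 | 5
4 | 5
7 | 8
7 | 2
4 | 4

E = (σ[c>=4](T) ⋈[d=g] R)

Row counts bottom-up:
  T → 6
  σ[c>=4](T) → 6
  R → 5
  (σ[c>=4](T) ⋈[d=g] R) → 3

|E| = 3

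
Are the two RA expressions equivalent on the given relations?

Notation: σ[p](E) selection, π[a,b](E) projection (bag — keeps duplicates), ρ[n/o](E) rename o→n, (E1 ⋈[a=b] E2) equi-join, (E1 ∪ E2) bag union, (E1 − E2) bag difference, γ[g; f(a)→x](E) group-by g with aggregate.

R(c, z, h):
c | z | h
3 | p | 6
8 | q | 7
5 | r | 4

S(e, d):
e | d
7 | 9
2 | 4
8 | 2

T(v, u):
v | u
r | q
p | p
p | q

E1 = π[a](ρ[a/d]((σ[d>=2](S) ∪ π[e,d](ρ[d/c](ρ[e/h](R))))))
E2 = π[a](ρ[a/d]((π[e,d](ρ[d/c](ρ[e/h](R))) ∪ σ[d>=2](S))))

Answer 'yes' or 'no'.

E1 per-node cardinality:
  S → 3
  σ[d>=2](S) → 3
  R → 3
  ρ[e/h](R) → 3
  ρ[d/c](ρ[e/h](R)) → 3
  π[e,d](ρ[d/c](ρ[e/h](R))) → 3
  (σ[d>=2](S) ∪ π[e,d](ρ[d/c](ρ[e/h](R)))) → 6
  ρ[a/d]((σ[d>=2](S) ∪ π[e,d](ρ[d/c](ρ[e/h](R))))) → 6
  π[a](ρ[a/d]((σ[d>=2](S) ∪ π[e,d](ρ[d/c](ρ[e/h](R)))))) → 6
E2 per-node cardinality:
  R → 3
  ρ[e/h](R) → 3
  ρ[d/c](ρ[e/h](R)) → 3
  π[e,d](ρ[d/c](ρ[e/h](R))) → 3
  S → 3
  σ[d>=2](S) → 3
  (π[e,d](ρ[d/c](ρ[e/h](R))) ∪ σ[d>=2](S)) → 6
  ρ[a/d]((π[e,d](ρ[d/c](ρ[e/h](R))) ∪ σ[d>=2](S))) → 6
  π[a](ρ[a/d]((π[e,d](ρ[d/c](ρ[e/h](R))) ∪ σ[d>=2](S)))) → 6

E1 and E2 produce the same multiset:
a
2
3
4
5
8
9

yes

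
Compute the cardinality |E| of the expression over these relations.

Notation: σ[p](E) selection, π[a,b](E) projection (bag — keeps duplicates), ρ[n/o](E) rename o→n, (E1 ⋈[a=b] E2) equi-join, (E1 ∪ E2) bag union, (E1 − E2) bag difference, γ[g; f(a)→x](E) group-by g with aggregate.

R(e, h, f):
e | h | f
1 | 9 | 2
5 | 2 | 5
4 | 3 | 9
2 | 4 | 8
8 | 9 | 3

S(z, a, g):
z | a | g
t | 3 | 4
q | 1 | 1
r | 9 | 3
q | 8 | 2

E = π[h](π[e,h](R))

Per-node cardinality:
  R → 5
  π[e,h](R) → 5
  π[h](π[e,h](R)) → 5

|E| = 5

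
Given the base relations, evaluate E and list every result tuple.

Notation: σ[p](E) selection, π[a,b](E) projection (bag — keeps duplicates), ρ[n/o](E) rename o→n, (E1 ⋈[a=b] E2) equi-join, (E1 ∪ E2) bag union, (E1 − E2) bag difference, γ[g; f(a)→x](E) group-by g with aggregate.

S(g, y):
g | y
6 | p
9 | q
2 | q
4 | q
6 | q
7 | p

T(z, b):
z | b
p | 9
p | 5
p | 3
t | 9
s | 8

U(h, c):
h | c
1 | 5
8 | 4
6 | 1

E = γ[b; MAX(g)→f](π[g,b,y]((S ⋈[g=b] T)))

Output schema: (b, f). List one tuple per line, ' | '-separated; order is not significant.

Per-node cardinality:
  S → 6
  T → 5
  (S ⋈[g=b] T) → 2
  π[g,b,y]((S ⋈[g=b] T)) → 2
  γ[b; MAX(g)→f](π[g,b,y]((S ⋈[g=b] T))) → 1

== RESULT ==
b | f
9 | 9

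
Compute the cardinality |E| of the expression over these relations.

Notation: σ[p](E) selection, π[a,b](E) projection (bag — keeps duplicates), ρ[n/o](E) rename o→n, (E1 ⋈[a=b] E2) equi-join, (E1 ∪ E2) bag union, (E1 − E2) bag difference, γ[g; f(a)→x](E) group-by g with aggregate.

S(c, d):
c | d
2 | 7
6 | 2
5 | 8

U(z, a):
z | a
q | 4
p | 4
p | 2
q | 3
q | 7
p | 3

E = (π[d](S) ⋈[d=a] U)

Row counts bottom-up:
  S → 3
  π[d](S) → 3
  U → 6
  (π[d](S) ⋈[d=a] U) → 2

|E| = 2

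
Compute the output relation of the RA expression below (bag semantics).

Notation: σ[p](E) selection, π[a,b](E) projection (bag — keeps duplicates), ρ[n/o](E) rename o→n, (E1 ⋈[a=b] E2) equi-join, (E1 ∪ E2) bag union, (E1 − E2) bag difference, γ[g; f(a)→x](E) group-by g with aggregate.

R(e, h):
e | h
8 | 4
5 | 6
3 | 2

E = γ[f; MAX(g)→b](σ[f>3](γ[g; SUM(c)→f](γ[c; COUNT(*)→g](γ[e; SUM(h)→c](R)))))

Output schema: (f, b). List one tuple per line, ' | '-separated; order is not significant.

Subexpression sizes:
  R → 3
  γ[e; SUM(h)→c](R) → 3
  γ[c; COUNT(*)→g](γ[e; SUM(h)→c](R)) → 3
  γ[g; SUM(c)→f](γ[c; COUNT(*)→g](γ[e; SUM(h)→c](R))) → 1
  σ[f>3](γ[g; SUM(c)→f](γ[c; COUNT(*)→g](γ[e; SUM(h)→c](R)))) → 1
  γ[f; MAX(g)→b](σ[f>3](γ[g; SUM(c)→f](γ[c; COUNT(*)→g](γ[e; SUM(h)→c](R))))) → 1

== RESULT ==
f | b
12 | 1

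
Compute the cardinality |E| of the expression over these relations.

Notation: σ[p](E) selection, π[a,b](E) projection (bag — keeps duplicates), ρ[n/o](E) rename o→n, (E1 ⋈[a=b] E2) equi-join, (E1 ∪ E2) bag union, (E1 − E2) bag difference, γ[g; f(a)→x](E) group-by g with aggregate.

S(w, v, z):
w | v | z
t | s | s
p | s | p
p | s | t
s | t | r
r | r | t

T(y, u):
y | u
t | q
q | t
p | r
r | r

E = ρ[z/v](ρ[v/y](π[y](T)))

Stepwise |·|:
  T → 4
  π[y](T) → 4
  ρ[v/y](π[y](T)) → 4
  ρ[z/v](ρ[v/y](π[y](T))) → 4

|E| = 4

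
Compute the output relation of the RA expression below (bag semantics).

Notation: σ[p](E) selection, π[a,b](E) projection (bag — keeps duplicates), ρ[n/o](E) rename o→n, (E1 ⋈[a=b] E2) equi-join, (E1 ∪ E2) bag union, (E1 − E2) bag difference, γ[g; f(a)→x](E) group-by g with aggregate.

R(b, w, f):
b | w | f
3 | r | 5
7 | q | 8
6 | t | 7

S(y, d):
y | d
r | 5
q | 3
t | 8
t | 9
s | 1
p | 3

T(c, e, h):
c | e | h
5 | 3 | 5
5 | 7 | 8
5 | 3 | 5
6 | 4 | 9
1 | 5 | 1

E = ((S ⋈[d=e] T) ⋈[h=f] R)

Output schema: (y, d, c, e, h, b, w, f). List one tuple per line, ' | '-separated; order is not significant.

Row counts bottom-up:
  S → 6
  T → 5
  (S ⋈[d=e] T) → 5
  R → 3
  ((S ⋈[d=e] T) ⋈[h=f] R) → 4

== RESULT ==
y | d | c | e | h | b | w | f
p | 3 | 5 | 3 | 5 | 3 | r | 5
p | 3 | 5 | 3 | 5 | 3 | r | 5
q | 3 | 5 | 3 | 5 | 3 | r | 5
q | 3 | 5 | 3 | 5 | 3 | r | 5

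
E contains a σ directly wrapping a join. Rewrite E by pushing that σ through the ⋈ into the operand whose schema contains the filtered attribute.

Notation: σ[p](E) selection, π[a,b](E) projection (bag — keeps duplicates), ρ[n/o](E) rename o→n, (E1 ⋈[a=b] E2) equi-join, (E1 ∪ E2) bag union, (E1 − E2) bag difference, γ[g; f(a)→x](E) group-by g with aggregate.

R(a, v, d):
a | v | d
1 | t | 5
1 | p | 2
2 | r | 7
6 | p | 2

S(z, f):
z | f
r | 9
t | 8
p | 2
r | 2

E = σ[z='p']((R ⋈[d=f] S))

σ filters on z, owned by the right side.
E' = (R ⋈[d=f] σ[z='p'](S))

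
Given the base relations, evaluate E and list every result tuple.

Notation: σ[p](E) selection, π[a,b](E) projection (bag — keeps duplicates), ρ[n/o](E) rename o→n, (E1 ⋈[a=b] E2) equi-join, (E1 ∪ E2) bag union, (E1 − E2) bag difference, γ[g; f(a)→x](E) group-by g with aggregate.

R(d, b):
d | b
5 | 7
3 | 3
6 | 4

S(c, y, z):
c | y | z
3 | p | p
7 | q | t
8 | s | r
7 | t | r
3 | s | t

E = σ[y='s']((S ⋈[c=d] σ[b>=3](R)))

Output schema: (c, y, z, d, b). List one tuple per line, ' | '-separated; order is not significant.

Per-node cardinality:
  S → 5
  R → 3
  σ[b>=3](R) → 3
  (S ⋈[c=d] σ[b>=3](R)) → 2
  σ[y='s']((S ⋈[c=d] σ[b>=3](R))) → 1

== RESULT ==
c | y | z | d | b
3 | s | t | 3 | 3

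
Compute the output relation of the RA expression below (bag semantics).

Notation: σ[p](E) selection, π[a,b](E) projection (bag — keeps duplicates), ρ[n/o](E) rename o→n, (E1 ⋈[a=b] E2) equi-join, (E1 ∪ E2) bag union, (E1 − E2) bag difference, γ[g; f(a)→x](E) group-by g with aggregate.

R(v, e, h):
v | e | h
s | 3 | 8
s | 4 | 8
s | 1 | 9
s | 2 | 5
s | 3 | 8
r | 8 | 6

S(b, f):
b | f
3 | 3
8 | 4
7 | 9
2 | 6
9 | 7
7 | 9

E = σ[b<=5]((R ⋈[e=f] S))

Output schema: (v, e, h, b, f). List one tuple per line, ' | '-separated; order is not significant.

Per-node cardinality:
  R → 6
  S → 6
  (R ⋈[e=f] S) → 3
  σ[b<=5]((R ⋈[e=f] S)) → 2

== RESULT ==
v | e | h | b | f
s | 3 | 8 | 3 | 3
s | 3 | 8 | 3 | 3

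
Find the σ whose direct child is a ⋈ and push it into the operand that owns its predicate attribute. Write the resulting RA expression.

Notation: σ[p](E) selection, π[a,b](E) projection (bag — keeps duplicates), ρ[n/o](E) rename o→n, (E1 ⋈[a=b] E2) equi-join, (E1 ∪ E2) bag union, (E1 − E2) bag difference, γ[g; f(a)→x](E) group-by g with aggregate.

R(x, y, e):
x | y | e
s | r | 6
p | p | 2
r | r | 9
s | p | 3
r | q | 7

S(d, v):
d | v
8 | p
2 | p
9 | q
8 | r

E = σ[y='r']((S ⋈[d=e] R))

σ filters on y, owned by the right side.
E' = (S ⋈[d=e] σ[y='r'](R))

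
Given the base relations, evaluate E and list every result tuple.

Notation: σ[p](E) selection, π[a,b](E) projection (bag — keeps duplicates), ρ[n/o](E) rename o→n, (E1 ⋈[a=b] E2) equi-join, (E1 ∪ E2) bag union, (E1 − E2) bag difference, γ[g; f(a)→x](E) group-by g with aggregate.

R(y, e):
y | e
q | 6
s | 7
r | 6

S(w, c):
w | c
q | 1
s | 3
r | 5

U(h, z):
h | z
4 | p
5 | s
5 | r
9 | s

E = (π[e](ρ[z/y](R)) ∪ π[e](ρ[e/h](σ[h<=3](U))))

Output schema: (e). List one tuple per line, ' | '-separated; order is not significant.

Stepwise |·|:
  R → 3
  ρ[z/y](R) → 3
  π[e](ρ[z/y](R)) → 3
  U → 4
  σ[h<=3](U) → 0
  ρ[e/h](σ[h<=3](U)) → 0
  π[e](ρ[e/h](σ[h<=3](U))) → 0
  (π[e](ρ[z/y](R)) ∪ π[e](ρ[e/h](σ[h<=3](U)))) → 3

== RESULT ==
e
6
6
7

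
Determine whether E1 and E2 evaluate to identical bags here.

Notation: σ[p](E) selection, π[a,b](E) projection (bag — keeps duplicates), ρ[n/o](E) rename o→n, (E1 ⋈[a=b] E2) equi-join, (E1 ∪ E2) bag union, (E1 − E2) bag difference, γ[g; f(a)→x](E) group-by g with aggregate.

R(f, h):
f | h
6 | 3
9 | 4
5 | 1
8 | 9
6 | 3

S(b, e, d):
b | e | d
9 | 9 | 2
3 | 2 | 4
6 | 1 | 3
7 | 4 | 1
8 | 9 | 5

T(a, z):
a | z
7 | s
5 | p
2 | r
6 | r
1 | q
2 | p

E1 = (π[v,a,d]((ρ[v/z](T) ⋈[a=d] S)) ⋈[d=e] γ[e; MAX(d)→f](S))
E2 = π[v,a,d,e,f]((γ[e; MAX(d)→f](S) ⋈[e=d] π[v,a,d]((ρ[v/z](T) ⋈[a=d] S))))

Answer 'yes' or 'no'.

E1 row counts bottom-up:
  T → 6
  ρ[v/z](T) → 6
  S → 5
  (ρ[v/z](T) ⋈[a=d] S) → 4
  π[v,a,d]((ρ[v/z](T) ⋈[a=d] S)) → 4
  S → 5
  γ[e; MAX(d)→f](S) → 4
  (π[v,a,d]((ρ[v/z](T) ⋈[a=d] S)) ⋈[d=e] γ[e; MAX(d)→f](S)) → 3
E2 row counts bottom-up:
  S → 5
  γ[e; MAX(d)→f](S) → 4
  T → 6
  ρ[v/z](T) → 6
  S → 5
  (ρ[v/z](T) ⋈[a=d] S) → 4
  π[v,a,d]((ρ[v/z](T) ⋈[a=d] S)) → 4
  (γ[e; MAX(d)→f](S) ⋈[e=d] π[v,a,d]((ρ[v/z](T) ⋈[a=d] S))) → 3
  π[v,a,d,e,f]((γ[e; MAX(d)→f](S) ⋈[e=d] π[v,a,d]((ρ[v/z](T) ⋈[a=d] S)))) → 3

E1 and E2 produce the same multiset:
v | a | d | e | f
p | 2 | 2 | 2 | 4
q | 1 | 1 | 1 | 3
r | 2 | 2 | 2 | 4

yes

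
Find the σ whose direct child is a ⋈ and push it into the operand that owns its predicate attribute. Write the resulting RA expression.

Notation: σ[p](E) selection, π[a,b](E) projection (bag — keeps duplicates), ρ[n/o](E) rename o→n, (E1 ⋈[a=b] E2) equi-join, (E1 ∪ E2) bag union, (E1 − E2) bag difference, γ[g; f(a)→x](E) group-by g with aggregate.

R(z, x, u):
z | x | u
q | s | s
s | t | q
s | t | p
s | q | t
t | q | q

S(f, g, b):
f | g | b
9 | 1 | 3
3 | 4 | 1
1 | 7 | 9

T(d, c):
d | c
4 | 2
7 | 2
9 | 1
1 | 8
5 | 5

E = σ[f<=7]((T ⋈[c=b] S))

σ filters on f, owned by the right side.
E' = (T ⋈[c=b] σ[f<=7](S))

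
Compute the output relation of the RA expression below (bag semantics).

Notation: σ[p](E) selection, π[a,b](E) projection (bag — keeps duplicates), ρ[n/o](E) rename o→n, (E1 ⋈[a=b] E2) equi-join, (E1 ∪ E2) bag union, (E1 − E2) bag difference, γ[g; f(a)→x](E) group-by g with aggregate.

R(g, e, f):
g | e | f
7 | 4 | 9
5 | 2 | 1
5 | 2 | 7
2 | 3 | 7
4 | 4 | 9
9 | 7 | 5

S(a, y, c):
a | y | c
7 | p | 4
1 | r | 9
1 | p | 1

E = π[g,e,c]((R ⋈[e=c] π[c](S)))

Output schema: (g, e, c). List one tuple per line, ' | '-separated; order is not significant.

Per-node cardinality:
  R → 6
  S → 3
  π[c](S) → 3
  (R ⋈[e=c] π[c](S)) → 2
  π[g,e,c]((R ⋈[e=c] π[c](S))) → 2

== RESULT ==
g | e | c
4 | 4 | 4
7 | 4 | 4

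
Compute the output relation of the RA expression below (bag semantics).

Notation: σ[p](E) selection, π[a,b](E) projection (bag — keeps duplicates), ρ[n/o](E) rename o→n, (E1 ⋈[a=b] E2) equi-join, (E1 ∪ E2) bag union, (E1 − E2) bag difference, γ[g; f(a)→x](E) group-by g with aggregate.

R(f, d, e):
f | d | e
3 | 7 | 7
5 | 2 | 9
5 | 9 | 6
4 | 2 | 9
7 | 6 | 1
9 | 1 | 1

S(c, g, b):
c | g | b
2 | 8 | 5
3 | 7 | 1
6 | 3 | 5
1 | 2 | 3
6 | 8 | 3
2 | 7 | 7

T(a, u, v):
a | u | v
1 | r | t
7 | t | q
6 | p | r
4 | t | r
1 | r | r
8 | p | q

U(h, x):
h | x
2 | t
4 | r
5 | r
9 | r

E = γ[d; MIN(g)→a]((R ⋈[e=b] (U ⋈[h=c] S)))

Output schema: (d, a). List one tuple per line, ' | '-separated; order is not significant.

Stepwise |·|:
  R → 6
  U → 4
  S → 6
  (U ⋈[h=c] S) → 2
  (R ⋈[e=b] (U ⋈[h=c] S)) → 1
  γ[d; MIN(g)→a]((R ⋈[e=b] (U ⋈[h=c] S))) → 1

== RESULT ==
d | a
7 | 7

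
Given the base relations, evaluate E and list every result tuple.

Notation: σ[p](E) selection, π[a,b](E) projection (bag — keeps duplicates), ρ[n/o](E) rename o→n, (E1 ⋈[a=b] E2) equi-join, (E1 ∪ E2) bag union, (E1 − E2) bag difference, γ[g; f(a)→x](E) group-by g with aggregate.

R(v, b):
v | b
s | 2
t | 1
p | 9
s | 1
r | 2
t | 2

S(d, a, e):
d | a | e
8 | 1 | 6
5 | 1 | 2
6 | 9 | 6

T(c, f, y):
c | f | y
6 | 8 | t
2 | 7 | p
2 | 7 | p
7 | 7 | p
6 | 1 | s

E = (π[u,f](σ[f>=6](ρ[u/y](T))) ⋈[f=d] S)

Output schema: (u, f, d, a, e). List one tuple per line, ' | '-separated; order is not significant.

Subexpression sizes:
  T → 5
  ρ[u/y](T) → 5
  σ[f>=6](ρ[u/y](T)) → 4
  π[u,f](σ[f>=6](ρ[u/y](T))) → 4
  S → 3
  (π[u,f](σ[f>=6](ρ[u/y](T))) ⋈[f=d] S) → 1

== RESULT ==
u | f | d | a | e
t | 8 | 8 | 1 | 6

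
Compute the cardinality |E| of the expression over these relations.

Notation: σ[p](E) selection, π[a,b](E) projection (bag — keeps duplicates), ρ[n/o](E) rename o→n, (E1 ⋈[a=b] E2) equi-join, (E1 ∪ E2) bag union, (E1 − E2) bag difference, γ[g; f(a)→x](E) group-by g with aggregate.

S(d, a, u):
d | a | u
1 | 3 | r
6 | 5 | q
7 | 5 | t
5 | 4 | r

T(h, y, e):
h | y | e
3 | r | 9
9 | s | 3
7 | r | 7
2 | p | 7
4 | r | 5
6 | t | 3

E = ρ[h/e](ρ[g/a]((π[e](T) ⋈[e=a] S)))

Per-node cardinality:
  T → 6
  π[e](T) → 6
  S → 4
  (π[e](T) ⋈[e=a] S) → 4
  ρ[g/a]((π[e](T) ⋈[e=a] S)) → 4
  ρ[h/e](ρ[g/a]((π[e](T) ⋈[e=a] S))) → 4

|E| = 4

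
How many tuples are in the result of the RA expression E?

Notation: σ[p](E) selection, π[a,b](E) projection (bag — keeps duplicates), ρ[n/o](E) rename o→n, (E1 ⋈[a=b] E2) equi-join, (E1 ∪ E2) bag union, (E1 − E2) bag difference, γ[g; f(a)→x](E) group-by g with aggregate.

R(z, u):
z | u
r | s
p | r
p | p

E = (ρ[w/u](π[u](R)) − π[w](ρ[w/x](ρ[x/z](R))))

Subexpression sizes:
  R → 3
  π[u](R) → 3
  ρ[w/u](π[u](R)) → 3
  R → 3
  ρ[x/z](R) → 3
  ρ[w/x](ρ[x/z](R)) → 3
  π[w](ρ[w/x](ρ[x/z](R))) → 3
  (ρ[w/u](π[u](R)) − π[w](ρ[w/x](ρ[x/z](R)))) → 1

|E| = 1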